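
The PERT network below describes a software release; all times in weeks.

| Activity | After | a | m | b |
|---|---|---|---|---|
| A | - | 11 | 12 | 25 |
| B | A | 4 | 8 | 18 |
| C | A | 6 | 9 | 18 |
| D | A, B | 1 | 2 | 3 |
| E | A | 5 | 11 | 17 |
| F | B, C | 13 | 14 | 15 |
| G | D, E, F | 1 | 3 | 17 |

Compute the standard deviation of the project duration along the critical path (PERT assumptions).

4.08 weeks

te_A = (11 + 4·12 + 25)/6 = 84/6 = 14; σ²_A = ((25−11)/6)² = 5.444
te_B = (4 + 4·8 + 18)/6 = 54/6 = 9; σ²_B = ((18−4)/6)² = 5.444
te_C = (6 + 4·9 + 18)/6 = 60/6 = 10; σ²_C = ((18−6)/6)² = 4.000
te_D = (1 + 4·2 + 3)/6 = 12/6 = 2; σ²_D = ((3−1)/6)² = 0.111
te_E = (5 + 4·11 + 17)/6 = 66/6 = 11; σ²_E = ((17−5)/6)² = 4.000
te_F = (13 + 4·14 + 15)/6 = 84/6 = 14; σ²_F = ((15−13)/6)² = 0.111
te_G = (1 + 4·3 + 17)/6 = 30/6 = 5; σ²_G = ((17−1)/6)² = 7.111

Forward pass:
ES_A = 0; EF_A = 14
ES_B = 14; EF_B = 14+9 = 23
ES_C = 14; EF_C = 14+10 = 24
ES_D = max(EF_A=14, EF_B=23) = 23; EF_D = 23+2 = 25
ES_E = 14; EF_E = 14+11 = 25
ES_F = max(EF_B=23, EF_C=24) = 24; EF_F = 24+14 = 38
ES_G = max(EF_D=25, EF_E=25, EF_F=38) = 38; EF_G = 38+5 = 43
Expected project duration μ = 43 weeks. Critical path: A → C → F → G.

Variance along critical path = 5.444 + 4.000 + 0.111 + 7.111 = 16.667
σ = √16.667 = 4.082 weeks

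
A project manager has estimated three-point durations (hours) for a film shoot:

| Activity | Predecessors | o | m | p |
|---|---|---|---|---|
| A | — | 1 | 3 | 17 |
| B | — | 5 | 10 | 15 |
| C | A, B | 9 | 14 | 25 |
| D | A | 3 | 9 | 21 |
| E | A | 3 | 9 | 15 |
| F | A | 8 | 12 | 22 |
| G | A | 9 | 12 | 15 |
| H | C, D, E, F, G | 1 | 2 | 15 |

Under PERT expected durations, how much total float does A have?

te_A = (1 + 4·3 + 17)/6 = 30/6 = 5
te_B = (5 + 4·10 + 15)/6 = 60/6 = 10
te_C = (9 + 4·14 + 25)/6 = 90/6 = 15
te_D = (3 + 4·9 + 21)/6 = 60/6 = 10
te_E = (3 + 4·9 + 15)/6 = 54/6 = 9
te_F = (8 + 4·12 + 22)/6 = 78/6 = 13
te_G = (9 + 4·12 + 15)/6 = 72/6 = 12
te_H = (1 + 4·2 + 15)/6 = 24/6 = 4

Forward pass:
ES_A = 0; EF_A = 5
ES_B = 0; EF_B = 10
ES_C = max(EF_A=5, EF_B=10) = 10; EF_C = 10+15 = 25
ES_D = 5; EF_D = 5+10 = 15
ES_E = 5; EF_E = 5+9 = 14
ES_F = 5; EF_F = 5+13 = 18
ES_G = 5; EF_G = 5+12 = 17
ES_H = max(EF_C=25, EF_D=15, EF_E=14, EF_F=18, EF_G=17) = 25; EF_H = 25+4 = 29
Expected project duration μ = 29 hours. Critical path: B → C → H.

Backward pass:
LF_H = 29; LS_H = 29−4 = 25
LF_G = LS_H = 25; LS_G = 25−12 = 13
LF_F = LS_H = 25; LS_F = 25−13 = 12
LF_E = LS_H = 25; LS_E = 25−9 = 16
LF_D = LS_H = 25; LS_D = 25−10 = 15
LF_C = LS_H = 25; LS_C = 25−15 = 10
LF_B = LS_C = 10; LS_B = 10−10 = 0
LF_A = min(LS_C=10, LS_D=15, LS_E=16, LS_F=12, LS_G=13) = 10; LS_A = 10−5 = 5
Slack_A = LS_A − ES_A = 5 − 0 = 5

5 hours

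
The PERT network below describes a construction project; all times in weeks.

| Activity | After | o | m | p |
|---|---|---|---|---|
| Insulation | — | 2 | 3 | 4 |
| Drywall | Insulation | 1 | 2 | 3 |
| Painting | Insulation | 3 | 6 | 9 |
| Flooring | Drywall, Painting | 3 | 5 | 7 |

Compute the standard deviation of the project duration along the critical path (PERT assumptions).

te_Insulation = (2 + 4·3 + 4)/6 = 18/6 = 3; σ²_Insulation = ((4−2)/6)² = 0.111
te_Drywall = (1 + 4·2 + 3)/6 = 12/6 = 2; σ²_Drywall = ((3−1)/6)² = 0.111
te_Painting = (3 + 4·6 + 9)/6 = 36/6 = 6; σ²_Painting = ((9−3)/6)² = 1.000
te_Flooring = (3 + 4·5 + 7)/6 = 30/6 = 5; σ²_Flooring = ((7−3)/6)² = 0.444

Forward pass:
ES_Insulation = 0; EF_Insulation = 3
ES_Drywall = 3; EF_Drywall = 3+2 = 5
ES_Painting = 3; EF_Painting = 3+6 = 9
ES_Flooring = max(EF_Drywall=5, EF_Painting=9) = 9; EF_Flooring = 9+5 = 14
Expected project duration μ = 14 weeks. Critical path: Insulation → Painting → Flooring.

Variance along critical path = 0.111 + 1.000 + 0.444 = 1.556
σ = √1.556 = 1.247 weeks

1.25 weeks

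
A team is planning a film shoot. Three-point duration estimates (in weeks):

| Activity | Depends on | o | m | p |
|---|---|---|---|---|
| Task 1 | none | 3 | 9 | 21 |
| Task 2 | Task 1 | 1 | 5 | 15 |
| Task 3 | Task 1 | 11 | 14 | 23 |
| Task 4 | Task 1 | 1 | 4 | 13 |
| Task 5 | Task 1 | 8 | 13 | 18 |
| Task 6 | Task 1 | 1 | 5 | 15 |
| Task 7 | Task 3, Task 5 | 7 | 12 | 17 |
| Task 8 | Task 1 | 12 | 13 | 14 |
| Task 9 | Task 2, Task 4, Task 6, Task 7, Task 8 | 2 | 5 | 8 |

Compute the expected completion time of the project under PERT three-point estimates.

42 weeks

te_Task 1 = (3 + 4·9 + 21)/6 = 60/6 = 10
te_Task 2 = (1 + 4·5 + 15)/6 = 36/6 = 6
te_Task 3 = (11 + 4·14 + 23)/6 = 90/6 = 15
te_Task 4 = (1 + 4·4 + 13)/6 = 30/6 = 5
te_Task 5 = (8 + 4·13 + 18)/6 = 78/6 = 13
te_Task 6 = (1 + 4·5 + 15)/6 = 36/6 = 6
te_Task 7 = (7 + 4·12 + 17)/6 = 72/6 = 12
te_Task 8 = (12 + 4·13 + 14)/6 = 78/6 = 13
te_Task 9 = (2 + 4·5 + 8)/6 = 30/6 = 5

Forward pass:
ES_Task 1 = 0; EF_Task 1 = 10
ES_Task 2 = 10; EF_Task 2 = 10+6 = 16
ES_Task 3 = 10; EF_Task 3 = 10+15 = 25
ES_Task 4 = 10; EF_Task 4 = 10+5 = 15
ES_Task 5 = 10; EF_Task 5 = 10+13 = 23
ES_Task 6 = 10; EF_Task 6 = 10+6 = 16
ES_Task 7 = max(EF_Task 3=25, EF_Task 5=23) = 25; EF_Task 7 = 25+12 = 37
ES_Task 8 = 10; EF_Task 8 = 10+13 = 23
ES_Task 9 = max(EF_Task 2=16, EF_Task 4=15, EF_Task 6=16, EF_Task 7=37, EF_Task 8=23) = 37; EF_Task 9 = 37+5 = 42
Expected project duration μ = 42 weeks. Critical path: Task 1 → Task 3 → Task 7 → Task 9.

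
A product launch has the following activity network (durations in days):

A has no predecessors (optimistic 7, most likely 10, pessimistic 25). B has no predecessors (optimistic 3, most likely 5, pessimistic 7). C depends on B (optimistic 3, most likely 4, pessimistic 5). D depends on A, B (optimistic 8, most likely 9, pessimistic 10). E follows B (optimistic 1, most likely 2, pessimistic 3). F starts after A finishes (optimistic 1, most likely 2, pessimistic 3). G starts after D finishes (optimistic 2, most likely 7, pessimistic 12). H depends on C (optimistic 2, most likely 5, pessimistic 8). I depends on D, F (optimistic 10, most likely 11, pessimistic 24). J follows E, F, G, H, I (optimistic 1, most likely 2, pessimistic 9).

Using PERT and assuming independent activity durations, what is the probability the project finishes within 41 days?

te_A = (7 + 4·10 + 25)/6 = 72/6 = 12; σ²_A = ((25−7)/6)² = 9.000
te_B = (3 + 4·5 + 7)/6 = 30/6 = 5; σ²_B = ((7−3)/6)² = 0.444
te_C = (3 + 4·4 + 5)/6 = 24/6 = 4; σ²_C = ((5−3)/6)² = 0.111
te_D = (8 + 4·9 + 10)/6 = 54/6 = 9; σ²_D = ((10−8)/6)² = 0.111
te_E = (1 + 4·2 + 3)/6 = 12/6 = 2; σ²_E = ((3−1)/6)² = 0.111
te_F = (1 + 4·2 + 3)/6 = 12/6 = 2; σ²_F = ((3−1)/6)² = 0.111
te_G = (2 + 4·7 + 12)/6 = 42/6 = 7; σ²_G = ((12−2)/6)² = 2.778
te_H = (2 + 4·5 + 8)/6 = 30/6 = 5; σ²_H = ((8−2)/6)² = 1.000
te_I = (10 + 4·11 + 24)/6 = 78/6 = 13; σ²_I = ((24−10)/6)² = 5.444
te_J = (1 + 4·2 + 9)/6 = 18/6 = 3; σ²_J = ((9−1)/6)² = 1.778

Forward pass:
ES_A = 0; EF_A = 12
ES_B = 0; EF_B = 5
ES_C = 5; EF_C = 5+4 = 9
ES_D = max(EF_A=12, EF_B=5) = 12; EF_D = 12+9 = 21
ES_E = 5; EF_E = 5+2 = 7
ES_F = 12; EF_F = 12+2 = 14
ES_G = 21; EF_G = 21+7 = 28
ES_H = 9; EF_H = 9+5 = 14
ES_I = max(EF_D=21, EF_F=14) = 21; EF_I = 21+13 = 34
ES_J = max(EF_E=7, EF_F=14, EF_G=28, EF_H=14, EF_I=34) = 34; EF_J = 34+3 = 37
Expected project duration μ = 37 days. Critical path: A → D → I → J.

Variance along critical path = 9.000 + 0.111 + 5.444 + 1.778 = 16.333; σ = √16.333 = 4.041 days.
Z = (41 − 37) / 4.041 = 0.990
P(T ≤ 41) = Φ(0.990) ≈ 0.839

0.839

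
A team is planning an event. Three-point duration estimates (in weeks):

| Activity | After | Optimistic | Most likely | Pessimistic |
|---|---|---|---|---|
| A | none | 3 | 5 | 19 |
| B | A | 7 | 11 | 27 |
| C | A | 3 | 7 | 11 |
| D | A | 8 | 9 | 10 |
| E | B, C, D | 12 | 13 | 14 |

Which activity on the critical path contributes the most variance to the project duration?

B

te_A = (3 + 4·5 + 19)/6 = 42/6 = 7; σ²_A = ((19−3)/6)² = 7.111
te_B = (7 + 4·11 + 27)/6 = 78/6 = 13; σ²_B = ((27−7)/6)² = 11.111
te_C = (3 + 4·7 + 11)/6 = 42/6 = 7; σ²_C = ((11−3)/6)² = 1.778
te_D = (8 + 4·9 + 10)/6 = 54/6 = 9; σ²_D = ((10−8)/6)² = 0.111
te_E = (12 + 4·13 + 14)/6 = 78/6 = 13; σ²_E = ((14−12)/6)² = 0.111

Forward pass:
ES_A = 0; EF_A = 7
ES_B = 7; EF_B = 7+13 = 20
ES_C = 7; EF_C = 7+7 = 14
ES_D = 7; EF_D = 7+9 = 16
ES_E = max(EF_B=20, EF_C=14, EF_D=16) = 20; EF_E = 20+13 = 33
Expected project duration μ = 33 weeks. Critical path: A → B → E.

Variances on critical path: σ²_A=7.111, σ²_B=11.111, σ²_E=0.111.
Largest is σ²_B = 11.111.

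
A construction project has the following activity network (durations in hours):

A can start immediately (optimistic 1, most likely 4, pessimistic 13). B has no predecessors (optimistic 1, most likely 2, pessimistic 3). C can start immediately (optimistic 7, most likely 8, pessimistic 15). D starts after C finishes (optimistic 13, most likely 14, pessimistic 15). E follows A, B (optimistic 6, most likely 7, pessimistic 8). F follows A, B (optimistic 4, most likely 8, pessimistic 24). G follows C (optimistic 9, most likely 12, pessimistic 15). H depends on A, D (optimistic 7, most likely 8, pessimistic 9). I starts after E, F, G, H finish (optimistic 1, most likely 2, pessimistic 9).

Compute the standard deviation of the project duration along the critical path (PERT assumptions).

te_A = (1 + 4·4 + 13)/6 = 30/6 = 5; σ²_A = ((13−1)/6)² = 4.000
te_B = (1 + 4·2 + 3)/6 = 12/6 = 2; σ²_B = ((3−1)/6)² = 0.111
te_C = (7 + 4·8 + 15)/6 = 54/6 = 9; σ²_C = ((15−7)/6)² = 1.778
te_D = (13 + 4·14 + 15)/6 = 84/6 = 14; σ²_D = ((15−13)/6)² = 0.111
te_E = (6 + 4·7 + 8)/6 = 42/6 = 7; σ²_E = ((8−6)/6)² = 0.111
te_F = (4 + 4·8 + 24)/6 = 60/6 = 10; σ²_F = ((24−4)/6)² = 11.111
te_G = (9 + 4·12 + 15)/6 = 72/6 = 12; σ²_G = ((15−9)/6)² = 1.000
te_H = (7 + 4·8 + 9)/6 = 48/6 = 8; σ²_H = ((9−7)/6)² = 0.111
te_I = (1 + 4·2 + 9)/6 = 18/6 = 3; σ²_I = ((9−1)/6)² = 1.778

Forward pass:
ES_A = 0; EF_A = 5
ES_B = 0; EF_B = 2
ES_C = 0; EF_C = 9
ES_D = 9; EF_D = 9+14 = 23
ES_E = max(EF_A=5, EF_B=2) = 5; EF_E = 5+7 = 12
ES_F = max(EF_A=5, EF_B=2) = 5; EF_F = 5+10 = 15
ES_G = 9; EF_G = 9+12 = 21
ES_H = max(EF_A=5, EF_D=23) = 23; EF_H = 23+8 = 31
ES_I = max(EF_E=12, EF_F=15, EF_G=21, EF_H=31) = 31; EF_I = 31+3 = 34
Expected project duration μ = 34 hours. Critical path: C → D → H → I.

Variance along critical path = 1.778 + 0.111 + 0.111 + 1.778 = 3.778
σ = √3.778 = 1.944 hours

1.94 hours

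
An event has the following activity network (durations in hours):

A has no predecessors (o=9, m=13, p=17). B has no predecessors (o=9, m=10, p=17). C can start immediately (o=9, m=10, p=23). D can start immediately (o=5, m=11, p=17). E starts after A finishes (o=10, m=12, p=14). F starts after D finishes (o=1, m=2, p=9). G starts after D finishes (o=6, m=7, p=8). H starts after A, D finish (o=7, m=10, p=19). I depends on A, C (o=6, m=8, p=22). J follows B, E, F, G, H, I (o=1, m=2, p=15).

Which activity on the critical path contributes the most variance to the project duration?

J

te_A = (9 + 4·13 + 17)/6 = 78/6 = 13; σ²_A = ((17−9)/6)² = 1.778
te_B = (9 + 4·10 + 17)/6 = 66/6 = 11; σ²_B = ((17−9)/6)² = 1.778
te_C = (9 + 4·10 + 23)/6 = 72/6 = 12; σ²_C = ((23−9)/6)² = 5.444
te_D = (5 + 4·11 + 17)/6 = 66/6 = 11; σ²_D = ((17−5)/6)² = 4.000
te_E = (10 + 4·12 + 14)/6 = 72/6 = 12; σ²_E = ((14−10)/6)² = 0.444
te_F = (1 + 4·2 + 9)/6 = 18/6 = 3; σ²_F = ((9−1)/6)² = 1.778
te_G = (6 + 4·7 + 8)/6 = 42/6 = 7; σ²_G = ((8−6)/6)² = 0.111
te_H = (7 + 4·10 + 19)/6 = 66/6 = 11; σ²_H = ((19−7)/6)² = 4.000
te_I = (6 + 4·8 + 22)/6 = 60/6 = 10; σ²_I = ((22−6)/6)² = 7.111
te_J = (1 + 4·2 + 15)/6 = 24/6 = 4; σ²_J = ((15−1)/6)² = 5.444

Forward pass:
ES_A = 0; EF_A = 13
ES_B = 0; EF_B = 11
ES_C = 0; EF_C = 12
ES_D = 0; EF_D = 11
ES_E = 13; EF_E = 13+12 = 25
ES_F = 11; EF_F = 11+3 = 14
ES_G = 11; EF_G = 11+7 = 18
ES_H = max(EF_A=13, EF_D=11) = 13; EF_H = 13+11 = 24
ES_I = max(EF_A=13, EF_C=12) = 13; EF_I = 13+10 = 23
ES_J = max(EF_B=11, EF_E=25, EF_F=14, EF_G=18, EF_H=24, EF_I=23) = 25; EF_J = 25+4 = 29
Expected project duration μ = 29 hours. Critical path: A → E → J.

Variances on critical path: σ²_A=1.778, σ²_E=0.444, σ²_J=5.444.
Largest is σ²_J = 5.444.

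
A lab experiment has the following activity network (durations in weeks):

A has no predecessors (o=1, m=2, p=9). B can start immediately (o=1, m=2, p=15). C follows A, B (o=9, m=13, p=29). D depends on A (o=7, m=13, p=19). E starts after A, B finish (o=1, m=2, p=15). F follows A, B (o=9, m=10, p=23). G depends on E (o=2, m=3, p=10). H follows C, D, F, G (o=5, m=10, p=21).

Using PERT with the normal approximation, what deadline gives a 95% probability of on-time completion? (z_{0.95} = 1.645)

38.0 weeks

te_A = (1 + 4·2 + 9)/6 = 18/6 = 3; σ²_A = ((9−1)/6)² = 1.778
te_B = (1 + 4·2 + 15)/6 = 24/6 = 4; σ²_B = ((15−1)/6)² = 5.444
te_C = (9 + 4·13 + 29)/6 = 90/6 = 15; σ²_C = ((29−9)/6)² = 11.111
te_D = (7 + 4·13 + 19)/6 = 78/6 = 13; σ²_D = ((19−7)/6)² = 4.000
te_E = (1 + 4·2 + 15)/6 = 24/6 = 4; σ²_E = ((15−1)/6)² = 5.444
te_F = (9 + 4·10 + 23)/6 = 72/6 = 12; σ²_F = ((23−9)/6)² = 5.444
te_G = (2 + 4·3 + 10)/6 = 24/6 = 4; σ²_G = ((10−2)/6)² = 1.778
te_H = (5 + 4·10 + 21)/6 = 66/6 = 11; σ²_H = ((21−5)/6)² = 7.111

Forward pass:
ES_A = 0; EF_A = 3
ES_B = 0; EF_B = 4
ES_C = max(EF_A=3, EF_B=4) = 4; EF_C = 4+15 = 19
ES_D = 3; EF_D = 3+13 = 16
ES_E = max(EF_A=3, EF_B=4) = 4; EF_E = 4+4 = 8
ES_F = max(EF_A=3, EF_B=4) = 4; EF_F = 4+12 = 16
ES_G = 8; EF_G = 8+4 = 12
ES_H = max(EF_C=19, EF_D=16, EF_F=16, EF_G=12) = 19; EF_H = 19+11 = 30
Expected project duration μ = 30 weeks. Critical path: B → C → H.

Variance along critical path = 5.444 + 11.111 + 7.111 = 23.667; σ = 4.865 weeks.
D = μ + z·σ = 30 + 1.645·4.865 = 38.0 weeks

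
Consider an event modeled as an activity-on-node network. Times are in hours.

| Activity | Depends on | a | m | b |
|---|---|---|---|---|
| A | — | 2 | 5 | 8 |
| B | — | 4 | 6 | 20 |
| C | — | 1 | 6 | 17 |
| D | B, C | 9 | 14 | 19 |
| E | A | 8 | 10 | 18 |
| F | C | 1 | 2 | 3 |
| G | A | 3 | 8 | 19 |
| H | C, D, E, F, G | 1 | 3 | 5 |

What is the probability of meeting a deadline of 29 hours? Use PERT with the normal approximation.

0.893

te_A = (2 + 4·5 + 8)/6 = 30/6 = 5; σ²_A = ((8−2)/6)² = 1.000
te_B = (4 + 4·6 + 20)/6 = 48/6 = 8; σ²_B = ((20−4)/6)² = 7.111
te_C = (1 + 4·6 + 17)/6 = 42/6 = 7; σ²_C = ((17−1)/6)² = 7.111
te_D = (9 + 4·14 + 19)/6 = 84/6 = 14; σ²_D = ((19−9)/6)² = 2.778
te_E = (8 + 4·10 + 18)/6 = 66/6 = 11; σ²_E = ((18−8)/6)² = 2.778
te_F = (1 + 4·2 + 3)/6 = 12/6 = 2; σ²_F = ((3−1)/6)² = 0.111
te_G = (3 + 4·8 + 19)/6 = 54/6 = 9; σ²_G = ((19−3)/6)² = 7.111
te_H = (1 + 4·3 + 5)/6 = 18/6 = 3; σ²_H = ((5−1)/6)² = 0.444

Forward pass:
ES_A = 0; EF_A = 5
ES_B = 0; EF_B = 8
ES_C = 0; EF_C = 7
ES_D = max(EF_B=8, EF_C=7) = 8; EF_D = 8+14 = 22
ES_E = 5; EF_E = 5+11 = 16
ES_F = 7; EF_F = 7+2 = 9
ES_G = 5; EF_G = 5+9 = 14
ES_H = max(EF_C=7, EF_D=22, EF_E=16, EF_F=9, EF_G=14) = 22; EF_H = 22+3 = 25
Expected project duration μ = 25 hours. Critical path: B → D → H.

Variance along critical path = 7.111 + 2.778 + 0.444 = 10.333; σ = √10.333 = 3.215 hours.
Z = (29 − 25) / 3.215 = 1.244
P(T ≤ 29) = Φ(1.244) ≈ 0.893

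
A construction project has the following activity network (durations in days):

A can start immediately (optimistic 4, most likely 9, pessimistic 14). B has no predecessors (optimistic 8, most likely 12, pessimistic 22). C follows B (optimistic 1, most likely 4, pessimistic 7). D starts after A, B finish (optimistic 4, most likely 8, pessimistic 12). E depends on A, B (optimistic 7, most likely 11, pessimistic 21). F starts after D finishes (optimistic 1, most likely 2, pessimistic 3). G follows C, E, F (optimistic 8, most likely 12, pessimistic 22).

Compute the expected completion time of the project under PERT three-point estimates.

38 days

te_A = (4 + 4·9 + 14)/6 = 54/6 = 9
te_B = (8 + 4·12 + 22)/6 = 78/6 = 13
te_C = (1 + 4·4 + 7)/6 = 24/6 = 4
te_D = (4 + 4·8 + 12)/6 = 48/6 = 8
te_E = (7 + 4·11 + 21)/6 = 72/6 = 12
te_F = (1 + 4·2 + 3)/6 = 12/6 = 2
te_G = (8 + 4·12 + 22)/6 = 78/6 = 13

Forward pass:
ES_A = 0; EF_A = 9
ES_B = 0; EF_B = 13
ES_C = 13; EF_C = 13+4 = 17
ES_D = max(EF_A=9, EF_B=13) = 13; EF_D = 13+8 = 21
ES_E = max(EF_A=9, EF_B=13) = 13; EF_E = 13+12 = 25
ES_F = 21; EF_F = 21+2 = 23
ES_G = max(EF_C=17, EF_E=25, EF_F=23) = 25; EF_G = 25+13 = 38
Expected project duration μ = 38 days. Critical path: B → E → G.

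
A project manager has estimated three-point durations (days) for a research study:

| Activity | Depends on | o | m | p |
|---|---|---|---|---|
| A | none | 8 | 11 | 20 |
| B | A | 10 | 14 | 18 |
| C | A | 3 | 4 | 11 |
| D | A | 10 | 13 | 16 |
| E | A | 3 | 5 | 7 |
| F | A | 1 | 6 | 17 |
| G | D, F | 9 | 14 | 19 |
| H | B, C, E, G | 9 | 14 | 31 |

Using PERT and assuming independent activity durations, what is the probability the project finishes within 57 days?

0.668

te_A = (8 + 4·11 + 20)/6 = 72/6 = 12; σ²_A = ((20−8)/6)² = 4.000
te_B = (10 + 4·14 + 18)/6 = 84/6 = 14; σ²_B = ((18−10)/6)² = 1.778
te_C = (3 + 4·4 + 11)/6 = 30/6 = 5; σ²_C = ((11−3)/6)² = 1.778
te_D = (10 + 4·13 + 16)/6 = 78/6 = 13; σ²_D = ((16−10)/6)² = 1.000
te_E = (3 + 4·5 + 7)/6 = 30/6 = 5; σ²_E = ((7−3)/6)² = 0.444
te_F = (1 + 4·6 + 17)/6 = 42/6 = 7; σ²_F = ((17−1)/6)² = 7.111
te_G = (9 + 4·14 + 19)/6 = 84/6 = 14; σ²_G = ((19−9)/6)² = 2.778
te_H = (9 + 4·14 + 31)/6 = 96/6 = 16; σ²_H = ((31−9)/6)² = 13.444

Forward pass:
ES_A = 0; EF_A = 12
ES_B = 12; EF_B = 12+14 = 26
ES_C = 12; EF_C = 12+5 = 17
ES_D = 12; EF_D = 12+13 = 25
ES_E = 12; EF_E = 12+5 = 17
ES_F = 12; EF_F = 12+7 = 19
ES_G = max(EF_D=25, EF_F=19) = 25; EF_G = 25+14 = 39
ES_H = max(EF_B=26, EF_C=17, EF_E=17, EF_G=39) = 39; EF_H = 39+16 = 55
Expected project duration μ = 55 days. Critical path: A → D → G → H.

Variance along critical path = 4.000 + 1.000 + 2.778 + 13.444 = 21.222; σ = √21.222 = 4.607 days.
Z = (57 − 55) / 4.607 = 0.434
P(T ≤ 57) = Φ(0.434) ≈ 0.668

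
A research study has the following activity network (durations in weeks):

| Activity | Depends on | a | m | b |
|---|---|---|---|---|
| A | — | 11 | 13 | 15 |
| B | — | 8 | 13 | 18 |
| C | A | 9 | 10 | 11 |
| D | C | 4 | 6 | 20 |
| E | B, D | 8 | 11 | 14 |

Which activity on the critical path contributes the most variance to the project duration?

te_A = (11 + 4·13 + 15)/6 = 78/6 = 13; σ²_A = ((15−11)/6)² = 0.444
te_B = (8 + 4·13 + 18)/6 = 78/6 = 13; σ²_B = ((18−8)/6)² = 2.778
te_C = (9 + 4·10 + 11)/6 = 60/6 = 10; σ²_C = ((11−9)/6)² = 0.111
te_D = (4 + 4·6 + 20)/6 = 48/6 = 8; σ²_D = ((20−4)/6)² = 7.111
te_E = (8 + 4·11 + 14)/6 = 66/6 = 11; σ²_E = ((14−8)/6)² = 1.000

Forward pass:
ES_A = 0; EF_A = 13
ES_B = 0; EF_B = 13
ES_C = 13; EF_C = 13+10 = 23
ES_D = 23; EF_D = 23+8 = 31
ES_E = max(EF_B=13, EF_D=31) = 31; EF_E = 31+11 = 42
Expected project duration μ = 42 weeks. Critical path: A → C → D → E.

Variances on critical path: σ²_A=0.444, σ²_C=0.111, σ²_D=7.111, σ²_E=1.000.
Largest is σ²_D = 7.111.

D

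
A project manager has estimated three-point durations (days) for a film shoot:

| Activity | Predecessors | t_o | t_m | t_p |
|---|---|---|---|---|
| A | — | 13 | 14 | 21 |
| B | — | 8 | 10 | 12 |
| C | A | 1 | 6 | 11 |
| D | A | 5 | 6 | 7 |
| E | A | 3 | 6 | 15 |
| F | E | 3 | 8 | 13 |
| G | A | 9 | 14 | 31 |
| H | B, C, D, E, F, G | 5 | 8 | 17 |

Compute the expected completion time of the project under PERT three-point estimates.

te_A = (13 + 4·14 + 21)/6 = 90/6 = 15
te_B = (8 + 4·10 + 12)/6 = 60/6 = 10
te_C = (1 + 4·6 + 11)/6 = 36/6 = 6
te_D = (5 + 4·6 + 7)/6 = 36/6 = 6
te_E = (3 + 4·6 + 15)/6 = 42/6 = 7
te_F = (3 + 4·8 + 13)/6 = 48/6 = 8
te_G = (9 + 4·14 + 31)/6 = 96/6 = 16
te_H = (5 + 4·8 + 17)/6 = 54/6 = 9

Forward pass:
ES_A = 0; EF_A = 15
ES_B = 0; EF_B = 10
ES_C = 15; EF_C = 15+6 = 21
ES_D = 15; EF_D = 15+6 = 21
ES_E = 15; EF_E = 15+7 = 22
ES_F = 22; EF_F = 22+8 = 30
ES_G = 15; EF_G = 15+16 = 31
ES_H = max(EF_B=10, EF_C=21, EF_D=21, EF_E=22, EF_F=30, EF_G=31) = 31; EF_H = 31+9 = 40
Expected project duration μ = 40 days. Critical path: A → G → H.

40 days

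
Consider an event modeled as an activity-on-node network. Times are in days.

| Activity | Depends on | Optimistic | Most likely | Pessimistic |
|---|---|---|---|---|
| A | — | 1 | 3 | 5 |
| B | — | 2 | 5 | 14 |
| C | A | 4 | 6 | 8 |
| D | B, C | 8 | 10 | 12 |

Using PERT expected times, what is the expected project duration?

te_A = (1 + 4·3 + 5)/6 = 18/6 = 3
te_B = (2 + 4·5 + 14)/6 = 36/6 = 6
te_C = (4 + 4·6 + 8)/6 = 36/6 = 6
te_D = (8 + 4·10 + 12)/6 = 60/6 = 10

Forward pass:
ES_A = 0; EF_A = 3
ES_B = 0; EF_B = 6
ES_C = 3; EF_C = 3+6 = 9
ES_D = max(EF_B=6, EF_C=9) = 9; EF_D = 9+10 = 19
Expected project duration μ = 19 days. Critical path: A → C → D.

19 days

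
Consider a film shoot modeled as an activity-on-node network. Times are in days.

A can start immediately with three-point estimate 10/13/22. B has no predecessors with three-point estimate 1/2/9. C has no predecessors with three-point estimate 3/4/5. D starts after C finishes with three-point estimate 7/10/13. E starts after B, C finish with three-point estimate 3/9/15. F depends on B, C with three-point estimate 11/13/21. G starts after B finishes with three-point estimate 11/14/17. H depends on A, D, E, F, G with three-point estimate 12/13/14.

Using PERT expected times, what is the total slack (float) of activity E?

te_A = (10 + 4·13 + 22)/6 = 84/6 = 14
te_B = (1 + 4·2 + 9)/6 = 18/6 = 3
te_C = (3 + 4·4 + 5)/6 = 24/6 = 4
te_D = (7 + 4·10 + 13)/6 = 60/6 = 10
te_E = (3 + 4·9 + 15)/6 = 54/6 = 9
te_F = (11 + 4·13 + 21)/6 = 84/6 = 14
te_G = (11 + 4·14 + 17)/6 = 84/6 = 14
te_H = (12 + 4·13 + 14)/6 = 78/6 = 13

Forward pass:
ES_A = 0; EF_A = 14
ES_B = 0; EF_B = 3
ES_C = 0; EF_C = 4
ES_D = 4; EF_D = 4+10 = 14
ES_E = max(EF_B=3, EF_C=4) = 4; EF_E = 4+9 = 13
ES_F = max(EF_B=3, EF_C=4) = 4; EF_F = 4+14 = 18
ES_G = 3; EF_G = 3+14 = 17
ES_H = max(EF_A=14, EF_D=14, EF_E=13, EF_F=18, EF_G=17) = 18; EF_H = 18+13 = 31
Expected project duration μ = 31 days. Critical path: C → F → H.

Backward pass:
LF_H = 31; LS_H = 31−13 = 18
LF_G = LS_H = 18; LS_G = 18−14 = 4
LF_F = LS_H = 18; LS_F = 18−14 = 4
LF_E = LS_H = 18; LS_E = 18−9 = 9
LF_D = LS_H = 18; LS_D = 18−10 = 8
LF_C = min(LS_D=8, LS_E=9, LS_F=4) = 4; LS_C = 4−4 = 0
LF_B = min(LS_E=9, LS_F=4, LS_G=4) = 4; LS_B = 4−3 = 1
LF_A = LS_H = 18; LS_A = 18−14 = 4
Slack_E = LS_E − ES_E = 9 − 4 = 5

5 days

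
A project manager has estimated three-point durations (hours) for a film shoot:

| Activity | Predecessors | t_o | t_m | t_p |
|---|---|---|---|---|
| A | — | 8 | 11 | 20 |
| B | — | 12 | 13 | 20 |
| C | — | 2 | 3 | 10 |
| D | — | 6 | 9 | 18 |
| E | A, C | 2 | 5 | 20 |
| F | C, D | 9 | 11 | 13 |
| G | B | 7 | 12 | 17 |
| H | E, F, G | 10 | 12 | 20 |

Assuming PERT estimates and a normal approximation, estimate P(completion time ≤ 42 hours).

0.866

te_A = (8 + 4·11 + 20)/6 = 72/6 = 12; σ²_A = ((20−8)/6)² = 4.000
te_B = (12 + 4·13 + 20)/6 = 84/6 = 14; σ²_B = ((20−12)/6)² = 1.778
te_C = (2 + 4·3 + 10)/6 = 24/6 = 4; σ²_C = ((10−2)/6)² = 1.778
te_D = (6 + 4·9 + 18)/6 = 60/6 = 10; σ²_D = ((18−6)/6)² = 4.000
te_E = (2 + 4·5 + 20)/6 = 42/6 = 7; σ²_E = ((20−2)/6)² = 9.000
te_F = (9 + 4·11 + 13)/6 = 66/6 = 11; σ²_F = ((13−9)/6)² = 0.444
te_G = (7 + 4·12 + 17)/6 = 72/6 = 12; σ²_G = ((17−7)/6)² = 2.778
te_H = (10 + 4·12 + 20)/6 = 78/6 = 13; σ²_H = ((20−10)/6)² = 2.778

Forward pass:
ES_A = 0; EF_A = 12
ES_B = 0; EF_B = 14
ES_C = 0; EF_C = 4
ES_D = 0; EF_D = 10
ES_E = max(EF_A=12, EF_C=4) = 12; EF_E = 12+7 = 19
ES_F = max(EF_C=4, EF_D=10) = 10; EF_F = 10+11 = 21
ES_G = 14; EF_G = 14+12 = 26
ES_H = max(EF_E=19, EF_F=21, EF_G=26) = 26; EF_H = 26+13 = 39
Expected project duration μ = 39 hours. Critical path: B → G → H.

Variance along critical path = 1.778 + 2.778 + 2.778 = 7.333; σ = √7.333 = 2.708 hours.
Z = (42 − 39) / 2.708 = 1.108
P(T ≤ 42) = Φ(1.108) ≈ 0.866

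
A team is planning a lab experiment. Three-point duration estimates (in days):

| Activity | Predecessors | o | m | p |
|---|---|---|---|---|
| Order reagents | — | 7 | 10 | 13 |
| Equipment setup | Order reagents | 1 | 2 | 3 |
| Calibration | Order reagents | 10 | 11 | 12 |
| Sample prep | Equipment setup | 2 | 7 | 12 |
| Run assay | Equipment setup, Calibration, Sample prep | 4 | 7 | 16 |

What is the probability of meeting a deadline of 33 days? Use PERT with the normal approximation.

te_Order reagents = (7 + 4·10 + 13)/6 = 60/6 = 10; σ²_Order reagents = ((13−7)/6)² = 1.000
te_Equipment setup = (1 + 4·2 + 3)/6 = 12/6 = 2; σ²_Equipment setup = ((3−1)/6)² = 0.111
te_Calibration = (10 + 4·11 + 12)/6 = 66/6 = 11; σ²_Calibration = ((12−10)/6)² = 0.111
te_Sample prep = (2 + 4·7 + 12)/6 = 42/6 = 7; σ²_Sample prep = ((12−2)/6)² = 2.778
te_Run assay = (4 + 4·7 + 16)/6 = 48/6 = 8; σ²_Run assay = ((16−4)/6)² = 4.000

Forward pass:
ES_Order reagents = 0; EF_Order reagents = 10
ES_Equipment setup = 10; EF_Equipment setup = 10+2 = 12
ES_Calibration = 10; EF_Calibration = 10+11 = 21
ES_Sample prep = 12; EF_Sample prep = 12+7 = 19
ES_Run assay = max(EF_Equipment setup=12, EF_Calibration=21, EF_Sample prep=19) = 21; EF_Run assay = 21+8 = 29
Expected project duration μ = 29 days. Critical path: Order reagents → Calibration → Run assay.

Variance along critical path = 1.000 + 0.111 + 4.000 = 5.111; σ = √5.111 = 2.261 days.
Z = (33 − 29) / 2.261 = 1.769
P(T ≤ 33) = Φ(1.769) ≈ 0.962

0.962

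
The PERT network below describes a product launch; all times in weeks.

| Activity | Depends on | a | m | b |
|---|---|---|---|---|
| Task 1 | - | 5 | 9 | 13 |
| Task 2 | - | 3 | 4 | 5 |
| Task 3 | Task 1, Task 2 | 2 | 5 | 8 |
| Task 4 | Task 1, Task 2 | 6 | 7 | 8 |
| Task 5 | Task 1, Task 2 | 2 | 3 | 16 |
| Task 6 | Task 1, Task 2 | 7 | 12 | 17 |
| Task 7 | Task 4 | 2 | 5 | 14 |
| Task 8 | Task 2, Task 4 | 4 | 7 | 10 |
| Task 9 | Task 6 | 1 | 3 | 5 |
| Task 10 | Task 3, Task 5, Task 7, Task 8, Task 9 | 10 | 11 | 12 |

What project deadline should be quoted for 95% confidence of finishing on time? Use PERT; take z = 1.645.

te_Task 1 = (5 + 4·9 + 13)/6 = 54/6 = 9; σ²_Task 1 = ((13−5)/6)² = 1.778
te_Task 2 = (3 + 4·4 + 5)/6 = 24/6 = 4; σ²_Task 2 = ((5−3)/6)² = 0.111
te_Task 3 = (2 + 4·5 + 8)/6 = 30/6 = 5; σ²_Task 3 = ((8−2)/6)² = 1.000
te_Task 4 = (6 + 4·7 + 8)/6 = 42/6 = 7; σ²_Task 4 = ((8−6)/6)² = 0.111
te_Task 5 = (2 + 4·3 + 16)/6 = 30/6 = 5; σ²_Task 5 = ((16−2)/6)² = 5.444
te_Task 6 = (7 + 4·12 + 17)/6 = 72/6 = 12; σ²_Task 6 = ((17−7)/6)² = 2.778
te_Task 7 = (2 + 4·5 + 14)/6 = 36/6 = 6; σ²_Task 7 = ((14−2)/6)² = 4.000
te_Task 8 = (4 + 4·7 + 10)/6 = 42/6 = 7; σ²_Task 8 = ((10−4)/6)² = 1.000
te_Task 9 = (1 + 4·3 + 5)/6 = 18/6 = 3; σ²_Task 9 = ((5−1)/6)² = 0.444
te_Task 10 = (10 + 4·11 + 12)/6 = 66/6 = 11; σ²_Task 10 = ((12−10)/6)² = 0.111

Forward pass:
ES_Task 1 = 0; EF_Task 1 = 9
ES_Task 2 = 0; EF_Task 2 = 4
ES_Task 3 = max(EF_Task 1=9, EF_Task 2=4) = 9; EF_Task 3 = 9+5 = 14
ES_Task 4 = max(EF_Task 1=9, EF_Task 2=4) = 9; EF_Task 4 = 9+7 = 16
ES_Task 5 = max(EF_Task 1=9, EF_Task 2=4) = 9; EF_Task 5 = 9+5 = 14
ES_Task 6 = max(EF_Task 1=9, EF_Task 2=4) = 9; EF_Task 6 = 9+12 = 21
ES_Task 7 = 16; EF_Task 7 = 16+6 = 22
ES_Task 8 = max(EF_Task 2=4, EF_Task 4=16) = 16; EF_Task 8 = 16+7 = 23
ES_Task 9 = 21; EF_Task 9 = 21+3 = 24
ES_Task 10 = max(EF_Task 3=14, EF_Task 5=14, EF_Task 7=22, EF_Task 8=23, EF_Task 9=24) = 24; EF_Task 10 = 24+11 = 35
Expected project duration μ = 35 weeks. Critical path: Task 1 → Task 6 → Task 9 → Task 10.

Variance along critical path = 1.778 + 2.778 + 0.444 + 0.111 = 5.111; σ = 2.261 weeks.
D = μ + z·σ = 35 + 1.645·2.261 = 38.7 weeks

38.7 weeks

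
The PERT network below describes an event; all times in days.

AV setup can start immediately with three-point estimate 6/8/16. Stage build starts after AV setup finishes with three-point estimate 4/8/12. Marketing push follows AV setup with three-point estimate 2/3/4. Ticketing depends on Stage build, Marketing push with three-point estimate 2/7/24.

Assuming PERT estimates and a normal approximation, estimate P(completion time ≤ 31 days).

te_AV setup = (6 + 4·8 + 16)/6 = 54/6 = 9; σ²_AV setup = ((16−6)/6)² = 2.778
te_Stage build = (4 + 4·8 + 12)/6 = 48/6 = 8; σ²_Stage build = ((12−4)/6)² = 1.778
te_Marketing push = (2 + 4·3 + 4)/6 = 18/6 = 3; σ²_Marketing push = ((4−2)/6)² = 0.111
te_Ticketing = (2 + 4·7 + 24)/6 = 54/6 = 9; σ²_Ticketing = ((24−2)/6)² = 13.444

Forward pass:
ES_AV setup = 0; EF_AV setup = 9
ES_Stage build = 9; EF_Stage build = 9+8 = 17
ES_Marketing push = 9; EF_Marketing push = 9+3 = 12
ES_Ticketing = max(EF_Stage build=17, EF_Marketing push=12) = 17; EF_Ticketing = 17+9 = 26
Expected project duration μ = 26 days. Critical path: AV setup → Stage build → Ticketing.

Variance along critical path = 2.778 + 1.778 + 13.444 = 18.000; σ = √18.000 = 4.243 days.
Z = (31 − 26) / 4.243 = 1.179
P(T ≤ 31) = Φ(1.179) ≈ 0.881

0.881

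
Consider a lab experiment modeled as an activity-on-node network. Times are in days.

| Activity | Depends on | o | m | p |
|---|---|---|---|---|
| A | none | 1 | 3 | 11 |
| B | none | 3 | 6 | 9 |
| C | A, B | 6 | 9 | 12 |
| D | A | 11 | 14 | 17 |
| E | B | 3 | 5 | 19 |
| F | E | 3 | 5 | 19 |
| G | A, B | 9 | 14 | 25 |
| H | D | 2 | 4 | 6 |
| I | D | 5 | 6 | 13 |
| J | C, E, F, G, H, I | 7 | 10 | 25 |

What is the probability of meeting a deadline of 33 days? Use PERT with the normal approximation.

0.147

te_A = (1 + 4·3 + 11)/6 = 24/6 = 4; σ²_A = ((11−1)/6)² = 2.778
te_B = (3 + 4·6 + 9)/6 = 36/6 = 6; σ²_B = ((9−3)/6)² = 1.000
te_C = (6 + 4·9 + 12)/6 = 54/6 = 9; σ²_C = ((12−6)/6)² = 1.000
te_D = (11 + 4·14 + 17)/6 = 84/6 = 14; σ²_D = ((17−11)/6)² = 1.000
te_E = (3 + 4·5 + 19)/6 = 42/6 = 7; σ²_E = ((19−3)/6)² = 7.111
te_F = (3 + 4·5 + 19)/6 = 42/6 = 7; σ²_F = ((19−3)/6)² = 7.111
te_G = (9 + 4·14 + 25)/6 = 90/6 = 15; σ²_G = ((25−9)/6)² = 7.111
te_H = (2 + 4·4 + 6)/6 = 24/6 = 4; σ²_H = ((6−2)/6)² = 0.444
te_I = (5 + 4·6 + 13)/6 = 42/6 = 7; σ²_I = ((13−5)/6)² = 1.778
te_J = (7 + 4·10 + 25)/6 = 72/6 = 12; σ²_J = ((25−7)/6)² = 9.000

Forward pass:
ES_A = 0; EF_A = 4
ES_B = 0; EF_B = 6
ES_C = max(EF_A=4, EF_B=6) = 6; EF_C = 6+9 = 15
ES_D = 4; EF_D = 4+14 = 18
ES_E = 6; EF_E = 6+7 = 13
ES_F = 13; EF_F = 13+7 = 20
ES_G = max(EF_A=4, EF_B=6) = 6; EF_G = 6+15 = 21
ES_H = 18; EF_H = 18+4 = 22
ES_I = 18; EF_I = 18+7 = 25
ES_J = max(EF_C=15, EF_E=13, EF_F=20, EF_G=21, EF_H=22, EF_I=25) = 25; EF_J = 25+12 = 37
Expected project duration μ = 37 days. Critical path: A → D → I → J.

Variance along critical path = 2.778 + 1.000 + 1.778 + 9.000 = 14.556; σ = √14.556 = 3.815 days.
Z = (33 − 37) / 3.815 = -1.048
P(T ≤ 33) = Φ(-1.048) ≈ 0.147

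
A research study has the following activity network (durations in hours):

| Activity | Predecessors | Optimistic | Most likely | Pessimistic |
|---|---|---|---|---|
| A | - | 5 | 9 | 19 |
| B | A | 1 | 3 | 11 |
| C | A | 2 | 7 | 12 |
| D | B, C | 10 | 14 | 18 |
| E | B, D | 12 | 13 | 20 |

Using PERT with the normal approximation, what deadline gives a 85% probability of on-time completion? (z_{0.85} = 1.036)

te_A = (5 + 4·9 + 19)/6 = 60/6 = 10; σ²_A = ((19−5)/6)² = 5.444
te_B = (1 + 4·3 + 11)/6 = 24/6 = 4; σ²_B = ((11−1)/6)² = 2.778
te_C = (2 + 4·7 + 12)/6 = 42/6 = 7; σ²_C = ((12−2)/6)² = 2.778
te_D = (10 + 4·14 + 18)/6 = 84/6 = 14; σ²_D = ((18−10)/6)² = 1.778
te_E = (12 + 4·13 + 20)/6 = 84/6 = 14; σ²_E = ((20−12)/6)² = 1.778

Forward pass:
ES_A = 0; EF_A = 10
ES_B = 10; EF_B = 10+4 = 14
ES_C = 10; EF_C = 10+7 = 17
ES_D = max(EF_B=14, EF_C=17) = 17; EF_D = 17+14 = 31
ES_E = max(EF_B=14, EF_D=31) = 31; EF_E = 31+14 = 45
Expected project duration μ = 45 hours. Critical path: A → C → D → E.

Variance along critical path = 5.444 + 2.778 + 1.778 + 1.778 = 11.778; σ = 3.432 hours.
D = μ + z·σ = 45 + 1.036·3.432 = 48.6 hours

48.6 hours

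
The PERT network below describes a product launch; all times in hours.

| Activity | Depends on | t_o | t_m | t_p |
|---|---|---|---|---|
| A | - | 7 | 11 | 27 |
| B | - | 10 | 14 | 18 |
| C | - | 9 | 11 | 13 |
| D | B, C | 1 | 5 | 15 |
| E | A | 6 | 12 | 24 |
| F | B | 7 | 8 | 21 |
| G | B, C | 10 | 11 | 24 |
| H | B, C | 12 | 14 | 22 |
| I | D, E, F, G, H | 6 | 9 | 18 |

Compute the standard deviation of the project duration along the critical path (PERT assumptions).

2.92 hours

te_A = (7 + 4·11 + 27)/6 = 78/6 = 13; σ²_A = ((27−7)/6)² = 11.111
te_B = (10 + 4·14 + 18)/6 = 84/6 = 14; σ²_B = ((18−10)/6)² = 1.778
te_C = (9 + 4·11 + 13)/6 = 66/6 = 11; σ²_C = ((13−9)/6)² = 0.444
te_D = (1 + 4·5 + 15)/6 = 36/6 = 6; σ²_D = ((15−1)/6)² = 5.444
te_E = (6 + 4·12 + 24)/6 = 78/6 = 13; σ²_E = ((24−6)/6)² = 9.000
te_F = (7 + 4·8 + 21)/6 = 60/6 = 10; σ²_F = ((21−7)/6)² = 5.444
te_G = (10 + 4·11 + 24)/6 = 78/6 = 13; σ²_G = ((24−10)/6)² = 5.444
te_H = (12 + 4·14 + 22)/6 = 90/6 = 15; σ²_H = ((22−12)/6)² = 2.778
te_I = (6 + 4·9 + 18)/6 = 60/6 = 10; σ²_I = ((18−6)/6)² = 4.000

Forward pass:
ES_A = 0; EF_A = 13
ES_B = 0; EF_B = 14
ES_C = 0; EF_C = 11
ES_D = max(EF_B=14, EF_C=11) = 14; EF_D = 14+6 = 20
ES_E = 13; EF_E = 13+13 = 26
ES_F = 14; EF_F = 14+10 = 24
ES_G = max(EF_B=14, EF_C=11) = 14; EF_G = 14+13 = 27
ES_H = max(EF_B=14, EF_C=11) = 14; EF_H = 14+15 = 29
ES_I = max(EF_D=20, EF_E=26, EF_F=24, EF_G=27, EF_H=29) = 29; EF_I = 29+10 = 39
Expected project duration μ = 39 hours. Critical path: B → H → I.

Variance along critical path = 1.778 + 2.778 + 4.000 = 8.556
σ = √8.556 = 2.925 hours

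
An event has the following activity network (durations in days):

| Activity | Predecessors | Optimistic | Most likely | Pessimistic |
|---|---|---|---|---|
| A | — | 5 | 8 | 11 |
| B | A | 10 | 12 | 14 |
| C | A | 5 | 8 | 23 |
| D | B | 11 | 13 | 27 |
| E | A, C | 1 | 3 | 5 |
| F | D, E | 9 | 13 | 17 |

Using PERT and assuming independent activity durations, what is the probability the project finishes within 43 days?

te_A = (5 + 4·8 + 11)/6 = 48/6 = 8; σ²_A = ((11−5)/6)² = 1.000
te_B = (10 + 4·12 + 14)/6 = 72/6 = 12; σ²_B = ((14−10)/6)² = 0.444
te_C = (5 + 4·8 + 23)/6 = 60/6 = 10; σ²_C = ((23−5)/6)² = 9.000
te_D = (11 + 4·13 + 27)/6 = 90/6 = 15; σ²_D = ((27−11)/6)² = 7.111
te_E = (1 + 4·3 + 5)/6 = 18/6 = 3; σ²_E = ((5−1)/6)² = 0.444
te_F = (9 + 4·13 + 17)/6 = 78/6 = 13; σ²_F = ((17−9)/6)² = 1.778

Forward pass:
ES_A = 0; EF_A = 8
ES_B = 8; EF_B = 8+12 = 20
ES_C = 8; EF_C = 8+10 = 18
ES_D = 20; EF_D = 20+15 = 35
ES_E = max(EF_A=8, EF_C=18) = 18; EF_E = 18+3 = 21
ES_F = max(EF_D=35, EF_E=21) = 35; EF_F = 35+13 = 48
Expected project duration μ = 48 days. Critical path: A → B → D → F.

Variance along critical path = 1.000 + 0.444 + 7.111 + 1.778 = 10.333; σ = √10.333 = 3.215 days.
Z = (43 − 48) / 3.215 = -1.555
P(T ≤ 43) = Φ(-1.555) ≈ 0.060

0.060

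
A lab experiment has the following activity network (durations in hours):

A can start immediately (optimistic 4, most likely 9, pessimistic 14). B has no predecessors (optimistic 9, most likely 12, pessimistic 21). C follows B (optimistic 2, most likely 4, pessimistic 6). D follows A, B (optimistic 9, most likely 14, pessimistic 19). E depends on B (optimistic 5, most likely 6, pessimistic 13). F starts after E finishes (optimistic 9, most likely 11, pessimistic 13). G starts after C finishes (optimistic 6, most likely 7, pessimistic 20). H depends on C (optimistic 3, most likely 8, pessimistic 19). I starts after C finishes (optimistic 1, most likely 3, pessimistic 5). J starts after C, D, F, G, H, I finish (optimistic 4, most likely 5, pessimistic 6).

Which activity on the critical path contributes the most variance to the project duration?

B

te_A = (4 + 4·9 + 14)/6 = 54/6 = 9; σ²_A = ((14−4)/6)² = 2.778
te_B = (9 + 4·12 + 21)/6 = 78/6 = 13; σ²_B = ((21−9)/6)² = 4.000
te_C = (2 + 4·4 + 6)/6 = 24/6 = 4; σ²_C = ((6−2)/6)² = 0.444
te_D = (9 + 4·14 + 19)/6 = 84/6 = 14; σ²_D = ((19−9)/6)² = 2.778
te_E = (5 + 4·6 + 13)/6 = 42/6 = 7; σ²_E = ((13−5)/6)² = 1.778
te_F = (9 + 4·11 + 13)/6 = 66/6 = 11; σ²_F = ((13−9)/6)² = 0.444
te_G = (6 + 4·7 + 20)/6 = 54/6 = 9; σ²_G = ((20−6)/6)² = 5.444
te_H = (3 + 4·8 + 19)/6 = 54/6 = 9; σ²_H = ((19−3)/6)² = 7.111
te_I = (1 + 4·3 + 5)/6 = 18/6 = 3; σ²_I = ((5−1)/6)² = 0.444
te_J = (4 + 4·5 + 6)/6 = 30/6 = 5; σ²_J = ((6−4)/6)² = 0.111

Forward pass:
ES_A = 0; EF_A = 9
ES_B = 0; EF_B = 13
ES_C = 13; EF_C = 13+4 = 17
ES_D = max(EF_A=9, EF_B=13) = 13; EF_D = 13+14 = 27
ES_E = 13; EF_E = 13+7 = 20
ES_F = 20; EF_F = 20+11 = 31
ES_G = 17; EF_G = 17+9 = 26
ES_H = 17; EF_H = 17+9 = 26
ES_I = 17; EF_I = 17+3 = 20
ES_J = max(EF_C=17, EF_D=27, EF_F=31, EF_G=26, EF_H=26, EF_I=20) = 31; EF_J = 31+5 = 36
Expected project duration μ = 36 hours. Critical path: B → E → F → J.

Variances on critical path: σ²_B=4.000, σ²_E=1.778, σ²_F=0.444, σ²_J=0.111.
Largest is σ²_B = 4.000.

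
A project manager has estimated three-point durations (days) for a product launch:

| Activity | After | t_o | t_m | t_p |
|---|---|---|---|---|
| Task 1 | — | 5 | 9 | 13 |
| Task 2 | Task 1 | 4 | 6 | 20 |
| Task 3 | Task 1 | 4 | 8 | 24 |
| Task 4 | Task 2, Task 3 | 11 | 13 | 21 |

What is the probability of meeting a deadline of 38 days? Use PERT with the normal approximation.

0.897

te_Task 1 = (5 + 4·9 + 13)/6 = 54/6 = 9; σ²_Task 1 = ((13−5)/6)² = 1.778
te_Task 2 = (4 + 4·6 + 20)/6 = 48/6 = 8; σ²_Task 2 = ((20−4)/6)² = 7.111
te_Task 3 = (4 + 4·8 + 24)/6 = 60/6 = 10; σ²_Task 3 = ((24−4)/6)² = 11.111
te_Task 4 = (11 + 4·13 + 21)/6 = 84/6 = 14; σ²_Task 4 = ((21−11)/6)² = 2.778

Forward pass:
ES_Task 1 = 0; EF_Task 1 = 9
ES_Task 2 = 9; EF_Task 2 = 9+8 = 17
ES_Task 3 = 9; EF_Task 3 = 9+10 = 19
ES_Task 4 = max(EF_Task 2=17, EF_Task 3=19) = 19; EF_Task 4 = 19+14 = 33
Expected project duration μ = 33 days. Critical path: Task 1 → Task 3 → Task 4.

Variance along critical path = 1.778 + 11.111 + 2.778 = 15.667; σ = √15.667 = 3.958 days.
Z = (38 − 33) / 3.958 = 1.263
P(T ≤ 38) = Φ(1.263) ≈ 0.897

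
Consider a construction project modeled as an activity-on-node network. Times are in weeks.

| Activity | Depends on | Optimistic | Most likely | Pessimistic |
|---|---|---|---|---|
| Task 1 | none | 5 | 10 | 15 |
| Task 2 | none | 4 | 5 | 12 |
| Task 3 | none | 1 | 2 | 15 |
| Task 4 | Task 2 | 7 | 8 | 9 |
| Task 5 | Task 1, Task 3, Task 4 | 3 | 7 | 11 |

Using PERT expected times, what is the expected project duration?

te_Task 1 = (5 + 4·10 + 15)/6 = 60/6 = 10
te_Task 2 = (4 + 4·5 + 12)/6 = 36/6 = 6
te_Task 3 = (1 + 4·2 + 15)/6 = 24/6 = 4
te_Task 4 = (7 + 4·8 + 9)/6 = 48/6 = 8
te_Task 5 = (3 + 4·7 + 11)/6 = 42/6 = 7

Forward pass:
ES_Task 1 = 0; EF_Task 1 = 10
ES_Task 2 = 0; EF_Task 2 = 6
ES_Task 3 = 0; EF_Task 3 = 4
ES_Task 4 = 6; EF_Task 4 = 6+8 = 14
ES_Task 5 = max(EF_Task 1=10, EF_Task 3=4, EF_Task 4=14) = 14; EF_Task 5 = 14+7 = 21
Expected project duration μ = 21 weeks. Critical path: Task 2 → Task 4 → Task 5.

21 weeks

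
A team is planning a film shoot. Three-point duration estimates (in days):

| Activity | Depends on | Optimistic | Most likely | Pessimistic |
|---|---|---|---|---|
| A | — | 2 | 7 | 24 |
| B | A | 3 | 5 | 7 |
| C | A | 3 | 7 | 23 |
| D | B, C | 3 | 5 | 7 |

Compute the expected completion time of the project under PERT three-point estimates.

23 days

te_A = (2 + 4·7 + 24)/6 = 54/6 = 9
te_B = (3 + 4·5 + 7)/6 = 30/6 = 5
te_C = (3 + 4·7 + 23)/6 = 54/6 = 9
te_D = (3 + 4·5 + 7)/6 = 30/6 = 5

Forward pass:
ES_A = 0; EF_A = 9
ES_B = 9; EF_B = 9+5 = 14
ES_C = 9; EF_C = 9+9 = 18
ES_D = max(EF_B=14, EF_C=18) = 18; EF_D = 18+5 = 23
Expected project duration μ = 23 days. Critical path: A → C → D.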